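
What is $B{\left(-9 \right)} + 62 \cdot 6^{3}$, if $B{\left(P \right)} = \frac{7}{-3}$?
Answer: $\frac{40169}{3} \approx 13390.0$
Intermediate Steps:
$B{\left(P \right)} = - \frac{7}{3}$ ($B{\left(P \right)} = 7 \left(- \frac{1}{3}\right) = - \frac{7}{3}$)
$B{\left(-9 \right)} + 62 \cdot 6^{3} = - \frac{7}{3} + 62 \cdot 6^{3} = - \frac{7}{3} + 62 \cdot 216 = - \frac{7}{3} + 13392 = \frac{40169}{3}$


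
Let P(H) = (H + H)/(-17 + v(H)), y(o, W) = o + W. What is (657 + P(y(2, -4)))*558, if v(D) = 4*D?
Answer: 9167382/25 ≈ 3.6670e+5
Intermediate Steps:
y(o, W) = W + o
P(H) = 2*H/(-17 + 4*H) (P(H) = (H + H)/(-17 + 4*H) = (2*H)/(-17 + 4*H) = 2*H/(-17 + 4*H))
(657 + P(y(2, -4)))*558 = (657 + 2*(-4 + 2)/(-17 + 4*(-4 + 2)))*558 = (657 + 2*(-2)/(-17 + 4*(-2)))*558 = (657 + 2*(-2)/(-17 - 8))*558 = (657 + 2*(-2)/(-25))*558 = (657 + 2*(-2)*(-1/25))*558 = (657 + 4/25)*558 = (16429/25)*558 = 9167382/25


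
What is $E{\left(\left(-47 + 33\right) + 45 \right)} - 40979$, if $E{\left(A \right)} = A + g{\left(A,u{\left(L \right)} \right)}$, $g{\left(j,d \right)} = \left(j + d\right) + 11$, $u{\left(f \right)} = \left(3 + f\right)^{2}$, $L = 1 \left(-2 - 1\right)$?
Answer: $-40906$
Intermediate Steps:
$L = -3$ ($L = 1 \left(-3\right) = -3$)
$g{\left(j,d \right)} = 11 + d + j$ ($g{\left(j,d \right)} = \left(d + j\right) + 11 = 11 + d + j$)
$E{\left(A \right)} = 11 + 2 A$ ($E{\left(A \right)} = A + \left(11 + \left(3 - 3\right)^{2} + A\right) = A + \left(11 + 0^{2} + A\right) = A + \left(11 + 0 + A\right) = A + \left(11 + A\right) = 11 + 2 A$)
$E{\left(\left(-47 + 33\right) + 45 \right)} - 40979 = \left(11 + 2 \left(\left(-47 + 33\right) + 45\right)\right) - 40979 = \left(11 + 2 \left(-14 + 45\right)\right) - 40979 = \left(11 + 2 \cdot 31\right) - 40979 = \left(11 + 62\right) - 40979 = 73 - 40979 = -40906$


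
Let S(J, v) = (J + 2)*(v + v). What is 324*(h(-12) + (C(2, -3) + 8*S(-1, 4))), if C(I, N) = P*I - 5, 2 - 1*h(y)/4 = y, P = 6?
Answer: 41148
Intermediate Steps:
h(y) = 8 - 4*y
S(J, v) = 2*v*(2 + J) (S(J, v) = (2 + J)*(2*v) = 2*v*(2 + J))
C(I, N) = -5 + 6*I (C(I, N) = 6*I - 5 = -5 + 6*I)
324*(h(-12) + (C(2, -3) + 8*S(-1, 4))) = 324*((8 - 4*(-12)) + ((-5 + 6*2) + 8*(2*4*(2 - 1)))) = 324*((8 + 48) + ((-5 + 12) + 8*(2*4*1))) = 324*(56 + (7 + 8*8)) = 324*(56 + (7 + 64)) = 324*(56 + 71) = 324*127 = 41148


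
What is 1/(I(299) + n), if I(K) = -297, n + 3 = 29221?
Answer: 1/28921 ≈ 3.4577e-5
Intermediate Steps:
n = 29218 (n = -3 + 29221 = 29218)
1/(I(299) + n) = 1/(-297 + 29218) = 1/28921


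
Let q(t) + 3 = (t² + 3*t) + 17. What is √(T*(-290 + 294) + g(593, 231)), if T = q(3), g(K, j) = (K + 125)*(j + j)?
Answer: 2*√82961 ≈ 576.06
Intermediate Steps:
q(t) = 14 + t² + 3*t (q(t) = -3 + ((t² + 3*t) + 17) = -3 + (17 + t² + 3*t) = 14 + t² + 3*t)
g(K, j) = 2*j*(125 + K) (g(K, j) = (125 + K)*(2*j) = 2*j*(125 + K))
T = 32 (T = 14 + 3² + 3*3 = 14 + 9 + 9 = 32)
√(T*(-290 + 294) + g(593, 231)) = √(32*(-290 + 294) + 2*231*(125 + 593)) = √(32*4 + 2*231*718) = √(128 + 331716) = √331844 = 2*√82961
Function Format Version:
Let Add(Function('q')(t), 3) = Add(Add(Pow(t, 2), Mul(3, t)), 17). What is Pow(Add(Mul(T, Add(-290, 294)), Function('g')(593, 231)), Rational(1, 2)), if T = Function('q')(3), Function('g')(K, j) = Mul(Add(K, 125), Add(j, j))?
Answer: Mul(2, Pow(82961, Rational(1, 2))) ≈ 576.06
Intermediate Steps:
Function('q')(t) = Add(14, Pow(t, 2), Mul(3, t)) (Function('q')(t) = Add(-3, Add(Add(Pow(t, 2), Mul(3, t)), 17)) = Add(-3, Add(17, Pow(t, 2), Mul(3, t))) = Add(14, Pow(t, 2), Mul(3, t)))
Function('g')(K, j) = Mul(2, j, Add(125, K)) (Function('g')(K, j) = Mul(Add(125, K), Mul(2, j)) = Mul(2, j, Add(125, K)))
T = 32 (T = Add(14, Pow(3, 2), Mul(3, 3)) = Add(14, 9, 9) = 32)
Pow(Add(Mul(T, Add(-290, 294)), Function('g')(593, 231)), Rational(1, 2)) = Pow(Add(Mul(32, Add(-290, 294)), Mul(2, 231, Add(125, 593))), Rational(1, 2)) = Pow(Add(Mul(32, 4), Mul(2, 231, 718)), Rational(1, 2)) = Pow(Add(128, 331716), Rational(1, 2)) = Pow(331844, Rational(1, 2)) = Mul(2, Pow(82961, Rational(1, 2)))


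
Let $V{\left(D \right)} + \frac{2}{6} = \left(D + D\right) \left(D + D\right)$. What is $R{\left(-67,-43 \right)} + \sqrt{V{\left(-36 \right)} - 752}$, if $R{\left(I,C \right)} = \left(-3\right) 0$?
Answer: $\frac{\sqrt{39885}}{3} \approx 66.571$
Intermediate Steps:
$R{\left(I,C \right)} = 0$
$V{\left(D \right)} = - \frac{1}{3} + 4 D^{2}$ ($V{\left(D \right)} = - \frac{1}{3} + \left(D + D\right) \left(D + D\right) = - \frac{1}{3} + 2 D 2 D = - \frac{1}{3} + 4 D^{2}$)
$R{\left(-67,-43 \right)} + \sqrt{V{\left(-36 \right)} - 752} = 0 + \sqrt{\left(- \frac{1}{3} + 4 \left(-36\right)^{2}\right) - 752} = 0 + \sqrt{\left(- \frac{1}{3} + 4 \cdot 1296\right) - 752} = 0 + \sqrt{\left(- \frac{1}{3} + 5184\right) - 752} = 0 + \sqrt{\frac{15551}{3} - 752} = 0 + \sqrt{\frac{13295}{3}} = 0 + \frac{\sqrt{39885}}{3} = \frac{\sqrt{39885}}{3}$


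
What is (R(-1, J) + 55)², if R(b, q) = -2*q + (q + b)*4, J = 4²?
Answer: 6889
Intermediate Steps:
J = 16
R(b, q) = 2*q + 4*b (R(b, q) = -2*q + (b + q)*4 = -2*q + (4*b + 4*q) = 2*q + 4*b)
(R(-1, J) + 55)² = ((2*16 + 4*(-1)) + 55)² = ((32 - 4) + 55)² = (28 + 55)² = 83² = 6889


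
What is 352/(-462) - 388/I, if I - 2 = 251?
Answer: -12196/5313 ≈ -2.2955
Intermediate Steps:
I = 253 (I = 2 + 251 = 253)
352/(-462) - 388/I = 352/(-462) - 388/253 = 352*(-1/462) - 388*1/253 = -16/21 - 388/253 = -12196/5313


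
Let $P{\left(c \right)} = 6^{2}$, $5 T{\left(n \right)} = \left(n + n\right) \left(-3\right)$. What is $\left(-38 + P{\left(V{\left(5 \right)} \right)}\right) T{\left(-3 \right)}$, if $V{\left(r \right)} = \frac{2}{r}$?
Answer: $- \frac{36}{5} \approx -7.2$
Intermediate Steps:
$T{\left(n \right)} = - \frac{6 n}{5}$ ($T{\left(n \right)} = \frac{\left(n + n\right) \left(-3\right)}{5} = \frac{2 n \left(-3\right)}{5} = \frac{\left(-6\right) n}{5} = - \frac{6 n}{5}$)
$P{\left(c \right)} = 36$
$\left(-38 + P{\left(V{\left(5 \right)} \right)}\right) T{\left(-3 \right)} = \left(-38 + 36\right) \left(\left(- \frac{6}{5}\right) \left(-3\right)\right) = \left(-2\right) \frac{18}{5} = - \frac{36}{5}$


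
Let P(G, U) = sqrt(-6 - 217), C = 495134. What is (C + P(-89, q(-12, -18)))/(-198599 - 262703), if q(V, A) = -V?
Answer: -247567/230651 - I*sqrt(223)/461302 ≈ -1.0733 - 3.2372e-5*I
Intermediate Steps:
P(G, U) = I*sqrt(223) (P(G, U) = sqrt(-223) = I*sqrt(223))
(C + P(-89, q(-12, -18)))/(-198599 - 262703) = (495134 + I*sqrt(223))/(-198599 - 262703) = (495134 + I*sqrt(223))/(-461302) = (495134 + I*sqrt(223))*(-1/461302) = -247567/230651 - I*sqrt(223)/461302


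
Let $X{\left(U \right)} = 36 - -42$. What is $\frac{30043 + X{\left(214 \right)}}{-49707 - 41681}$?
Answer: $- \frac{30121}{91388} \approx -0.32959$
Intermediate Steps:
$X{\left(U \right)} = 78$ ($X{\left(U \right)} = 36 + 42 = 78$)
$\frac{30043 + X{\left(214 \right)}}{-49707 - 41681} = \frac{30043 + 78}{-49707 - 41681} = \frac{30121}{-91388} = 30121 \left(- \frac{1}{91388}\right) = - \frac{30121}{91388}$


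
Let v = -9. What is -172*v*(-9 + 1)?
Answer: -12384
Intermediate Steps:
-172*v*(-9 + 1) = -(-1548)*(-9 + 1) = -(-1548)*(-8) = -172*72 = -12384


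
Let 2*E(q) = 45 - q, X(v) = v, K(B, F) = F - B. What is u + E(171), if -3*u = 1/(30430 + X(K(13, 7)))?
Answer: -5750137/91272 ≈ -63.000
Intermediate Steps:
E(q) = 45/2 - q/2 (E(q) = (45 - q)/2 = 45/2 - q/2)
u = -1/91272 (u = -1/(3*(30430 + (7 - 1*13))) = -1/(3*(30430 + (7 - 13))) = -1/(3*(30430 - 6)) = -⅓/30424 = -⅓*1/30424 = -1/91272 ≈ -1.0956e-5)
u + E(171) = -1/91272 + (45/2 - ½*171) = -1/91272 + (45/2 - 171/2) = -1/91272 - 63 = -5750137/91272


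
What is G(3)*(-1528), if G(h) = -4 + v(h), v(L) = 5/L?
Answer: 10696/3 ≈ 3565.3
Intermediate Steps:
G(h) = -4 + 5/h
G(3)*(-1528) = (-4 + 5/3)*(-1528) = -7/3*(-1528) = 10696/3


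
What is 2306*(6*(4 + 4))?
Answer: 110688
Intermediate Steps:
2306*(6*(4 + 4)) = 2306*(6*8) = 2306*48 = 110688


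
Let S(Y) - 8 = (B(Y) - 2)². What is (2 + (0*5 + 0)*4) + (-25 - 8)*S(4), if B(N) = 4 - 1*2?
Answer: -262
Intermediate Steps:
B(N) = 2 (B(N) = 4 - 2 = 2)
S(Y) = 8 (S(Y) = 8 + (2 - 2)² = 8 + 0² = 8 + 0 = 8)
(2 + (0*5 + 0)*4) + (-25 - 8)*S(4) = (2 + (0*5 + 0)*4) + (-25 - 8)*8 = (2 + (0 + 0)*4) - 33*8 = (2 + 0*4) - 264 = (2 + 0) - 264 = 2 - 264 = -262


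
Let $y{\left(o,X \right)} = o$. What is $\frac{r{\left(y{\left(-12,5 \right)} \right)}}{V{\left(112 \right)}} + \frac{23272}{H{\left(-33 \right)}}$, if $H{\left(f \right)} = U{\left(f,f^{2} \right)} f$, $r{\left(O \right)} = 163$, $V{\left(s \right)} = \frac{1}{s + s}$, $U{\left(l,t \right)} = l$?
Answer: $\frac{39784840}{1089} \approx 36533.0$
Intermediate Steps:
$V{\left(s \right)} = \frac{1}{2 s}$
$H{\left(f \right)} = f^{2}$ ($H{\left(f \right)} = f f = f^{2}$)
$\frac{r{\left(y{\left(-12,5 \right)} \right)}}{V{\left(112 \right)}} + \frac{23272}{H{\left(-33 \right)}} = \frac{163}{\frac{1}{2} \cdot \frac{1}{112}} + \frac{23272}{\left(-33\right)^{2}} = \frac{163}{\frac{1}{2} \cdot \frac{1}{112}} + \frac{23272}{1089} = 163 \frac{1}{\frac{1}{224}} + 23272 \cdot \frac{1}{1089} = 163 \cdot 224 + \frac{23272}{1089} = 36512 + \frac{23272}{1089} = \frac{39784840}{1089}$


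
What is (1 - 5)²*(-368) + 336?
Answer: -5552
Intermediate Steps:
(1 - 5)²*(-368) + 336 = (-4)²*(-368) + 336 = 16*(-368) + 336 = -5888 + 336 = -5552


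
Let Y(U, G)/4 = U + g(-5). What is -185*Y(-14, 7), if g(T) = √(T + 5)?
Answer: 10360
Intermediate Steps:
g(T) = √(5 + T)
Y(U, G) = 4*U (Y(U, G) = 4*(U + √(5 - 5)) = 4*(U + √0) = 4*(U + 0) = 4*U)
-185*Y(-14, 7) = -740*(-14) = -185*(-56) = 10360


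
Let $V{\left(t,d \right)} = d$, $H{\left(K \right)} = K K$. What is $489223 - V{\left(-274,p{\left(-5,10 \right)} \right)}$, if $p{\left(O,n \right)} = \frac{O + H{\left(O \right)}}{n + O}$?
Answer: $489219$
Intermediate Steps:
$H{\left(K \right)} = K^{2}$
$p{\left(O,n \right)} = \frac{O + O^{2}}{O + n}$ ($p{\left(O,n \right)} = \frac{O + O^{2}}{n + O} = \frac{O + O^{2}}{O + n}$)
$489223 - V{\left(-274,p{\left(-5,10 \right)} \right)} = 489223 - - \frac{5 \left(1 - 5\right)}{-5 + 10} = 489223 - \left(-5\right) \frac{1}{5} \left(-4\right) = 489223 - 4 = 489219$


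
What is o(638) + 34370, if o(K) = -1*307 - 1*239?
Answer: 33824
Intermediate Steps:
o(K) = -546 (o(K) = -307 - 239 = -546)
o(638) + 34370 = -546 + 34370 = 33824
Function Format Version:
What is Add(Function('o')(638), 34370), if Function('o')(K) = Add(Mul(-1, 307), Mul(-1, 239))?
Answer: 33824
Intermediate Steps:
Function('o')(K) = -546 (Function('o')(K) = Add(-307, -239) = -546)
Add(Function('o')(638), 34370) = Add(-546, 34370) = 33824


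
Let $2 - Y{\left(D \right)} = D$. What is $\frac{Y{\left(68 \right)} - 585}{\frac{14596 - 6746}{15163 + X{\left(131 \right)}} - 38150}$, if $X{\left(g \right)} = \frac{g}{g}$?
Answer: $\frac{159222}{9330625} \approx 0.017064$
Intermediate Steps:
$Y{\left(D \right)} = 2 - D$
$X{\left(g \right)} = 1$
$\frac{Y{\left(68 \right)} - 585}{\frac{14596 - 6746}{15163 + X{\left(131 \right)}} - 38150} = \frac{\left(2 - 68\right) - 585}{\frac{14596 - 6746}{15163 + 1} - 38150} = \frac{\left(2 - 68\right) - 585}{\frac{7850}{15164} - 38150} = \frac{-66 - 585}{7850 \cdot \frac{1}{15164} - 38150} = - \frac{651}{\frac{3925}{7582} - 38150} = - \frac{651}{- \frac{289249375}{7582}} = \left(-651\right) \left(- \frac{7582}{289249375}\right) = \frac{159222}{9330625}$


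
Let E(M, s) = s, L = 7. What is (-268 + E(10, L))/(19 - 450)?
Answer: 261/431 ≈ 0.60557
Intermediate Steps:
(-268 + E(10, L))/(19 - 450) = (-268 + 7)/(19 - 450) = -261/(-431) = -261*(-1/431) = 261/431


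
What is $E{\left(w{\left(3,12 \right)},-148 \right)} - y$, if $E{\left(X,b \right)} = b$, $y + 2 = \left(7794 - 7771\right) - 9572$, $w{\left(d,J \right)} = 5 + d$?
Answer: $9403$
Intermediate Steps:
$y = -9551$ ($y = -2 + \left(\left(7794 - 7771\right) - 9572\right) = -2 + \left(23 - 9572\right) = -2 - 9549 = -9551$)
$E{\left(w{\left(3,12 \right)},-148 \right)} - y = -148 - -9551 = -148 + 9551 = 9403$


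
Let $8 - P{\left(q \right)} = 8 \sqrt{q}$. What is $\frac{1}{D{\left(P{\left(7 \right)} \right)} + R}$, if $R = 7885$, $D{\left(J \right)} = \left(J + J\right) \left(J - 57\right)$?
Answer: $\frac{7997}{60939657} - \frac{656 \sqrt{7}}{60939657} \approx 0.00010275$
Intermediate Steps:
$P{\left(q \right)} = 8 - 8 \sqrt{q}$
$D{\left(J \right)} = 2 J \left(-57 + J\right)$
$\frac{1}{D{\left(P{\left(7 \right)} \right)} + R} = \frac{1}{2 \left(8 - 8 \sqrt{7}\right) \left(-57 + \left(8 - 8 \sqrt{7}\right)\right) + 7885} = \frac{1}{2 \left(8 - 8 \sqrt{7}\right) \left(-49 - 8 \sqrt{7}\right) + 7885} = \frac{1}{2 \left(-49 - 8 \sqrt{7}\right) \left(8 - 8 \sqrt{7}\right) + 7885} = \frac{1}{7885 + 2 \left(-49 - 8 \sqrt{7}\right) \left(8 - 8 \sqrt{7}\right)}$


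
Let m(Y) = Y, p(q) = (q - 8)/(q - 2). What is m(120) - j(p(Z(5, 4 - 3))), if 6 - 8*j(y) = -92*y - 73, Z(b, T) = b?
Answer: 973/8 ≈ 121.63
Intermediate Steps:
p(q) = (-8 + q)/(-2 + q)
j(y) = 79/8 + 23*y/2 (j(y) = 3/4 - (-92*y - 73)/8 = 3/4 - (-73 - 92*y)/8 = 3/4 + (73/8 + 23*y/2) = 79/8 + 23*y/2)
m(120) - j(p(Z(5, 4 - 3))) = 120 - (79/8 + 23*((-8 + 5)/(-2 + 5))/2) = 120 - (79/8 + 23*(-3/3)/2) = 120 - (79/8 + 23*((1/3)*(-3))/2) = 120 - (79/8 + (23/2)*(-1)) = 120 - (79/8 - 23/2) = 120 - 1*(-13/8) = 120 + 13/8 = 973/8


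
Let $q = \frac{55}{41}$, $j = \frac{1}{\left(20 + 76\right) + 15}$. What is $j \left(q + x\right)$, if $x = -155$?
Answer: $- \frac{2100}{1517} \approx -1.3843$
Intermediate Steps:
$j = \frac{1}{111}$ ($j = \frac{1}{96 + 15} = \frac{1}{111} \approx 0.009009$)
$q = \frac{55}{41}$ ($q = 55 \cdot \frac{1}{41} = \frac{55}{41} \approx 1.3415$)
$j \left(q + x\right) = \frac{\frac{55}{41} - 155}{111} = \frac{1}{111} \left(- \frac{6300}{41}\right) = - \frac{2100}{1517}$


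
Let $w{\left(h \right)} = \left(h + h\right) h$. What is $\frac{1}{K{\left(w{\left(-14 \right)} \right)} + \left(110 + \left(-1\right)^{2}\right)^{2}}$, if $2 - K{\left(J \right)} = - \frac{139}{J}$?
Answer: $\frac{392}{4830755} \approx 8.1147 \cdot 10^{-5}$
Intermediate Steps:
$w{\left(h \right)} = 2 h^{2}$ ($w{\left(h \right)} = 2 h h = 2 h^{2}$)
$K{\left(J \right)} = 2 + \frac{139}{J}$ ($K{\left(J \right)} = 2 - - \frac{139}{J} = 2 + \frac{139}{J}$)
$\frac{1}{K{\left(w{\left(-14 \right)} \right)} + \left(110 + \left(-1\right)^{2}\right)^{2}} = \frac{1}{\left(2 + \frac{139}{2 \left(-14\right)^{2}}\right) + \left(110 + \left(-1\right)^{2}\right)^{2}} = \frac{1}{\left(2 + \frac{139}{2 \cdot 196}\right) + \left(110 + 1\right)^{2}} = \frac{1}{\left(2 + \frac{139}{392}\right) + 111^{2}} = \frac{1}{\left(2 + 139 \cdot \frac{1}{392}\right) + 12321} = \frac{1}{\left(2 + \frac{139}{392}\right) + 12321} = \frac{1}{\frac{923}{392} + 12321} = \frac{1}{\frac{4830755}{392}} = \frac{392}{4830755}$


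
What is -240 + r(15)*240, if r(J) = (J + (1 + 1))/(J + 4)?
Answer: -480/19 ≈ -25.263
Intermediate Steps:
r(J) = (2 + J)/(4 + J) (r(J) = (J + 2)/(4 + J) = (2 + J)/(4 + J))
-240 + r(15)*240 = -240 + ((2 + 15)/(4 + 15))*240 = -240 + (17/19)*240 = -240 + 4080/19 = -480/19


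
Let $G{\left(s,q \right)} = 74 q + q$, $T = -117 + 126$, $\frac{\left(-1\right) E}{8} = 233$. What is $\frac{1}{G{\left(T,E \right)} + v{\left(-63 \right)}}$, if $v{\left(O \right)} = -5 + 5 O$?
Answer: $- \frac{1}{140120} \approx -7.1367 \cdot 10^{-6}$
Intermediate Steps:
$E = -1864$ ($E = \left(-8\right) 233 = -1864$)
$T = 9$
$G{\left(s,q \right)} = 75 q$
$\frac{1}{G{\left(T,E \right)} + v{\left(-63 \right)}} = \frac{1}{75 \left(-1864\right) + \left(-5 + 5 \left(-63\right)\right)} = \frac{1}{-139800 - 320} = \frac{1}{-140120} = - \frac{1}{140120}$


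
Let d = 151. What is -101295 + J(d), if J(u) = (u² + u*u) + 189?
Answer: -55504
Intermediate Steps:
J(u) = 189 + 2*u² (J(u) = (u² + u²) + 189 = 2*u² + 189 = 189 + 2*u²)
-101295 + J(d) = -101295 + (189 + 2*151²) = -101295 + (189 + 2*22801) = -101295 + (189 + 45602) = -101295 + 45791 = -55504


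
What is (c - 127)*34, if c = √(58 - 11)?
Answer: -4318 + 34*√47 ≈ -4084.9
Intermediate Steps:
c = √47 ≈ 6.8557
(c - 127)*34 = (√47 - 127)*34 = (-127 + √47)*34 = -4318 + 34*√47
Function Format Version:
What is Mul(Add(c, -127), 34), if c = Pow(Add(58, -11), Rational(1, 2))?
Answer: Add(-4318, Mul(34, Pow(47, Rational(1, 2)))) ≈ -4084.9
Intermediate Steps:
c = Pow(47, Rational(1, 2)) ≈ 6.8557
Mul(Add(c, -127), 34) = Mul(Add(Pow(47, Rational(1, 2)), -127), 34) = Mul(Add(-127, Pow(47, Rational(1, 2))), 34) = Add(-4318, Mul(34, Pow(47, Rational(1, 2))))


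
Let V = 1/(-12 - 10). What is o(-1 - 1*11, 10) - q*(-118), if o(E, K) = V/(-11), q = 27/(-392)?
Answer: -192655/23716 ≈ -8.1234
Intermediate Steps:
V = -1/22 (V = 1/(-22) = -1/22 ≈ -0.045455)
q = -27/392 (q = 27*(-1/392) = -27/392 ≈ -0.068878)
o(E, K) = 1/242 (o(E, K) = -1/22/(-11) = -1/22*(-1/11) = 1/242)
o(-1 - 1*11, 10) - q*(-118) = 1/242 - 1*(-27/392)*(-118) = 1/242 + (27/392)*(-118) = 1/242 - 1593/196 = -192655/23716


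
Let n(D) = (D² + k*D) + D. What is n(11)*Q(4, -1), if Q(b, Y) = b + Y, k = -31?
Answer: -627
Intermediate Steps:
Q(b, Y) = Y + b
n(D) = D² - 30*D (n(D) = (D² - 31*D) + D = D² - 30*D)
n(11)*Q(4, -1) = (11*(-30 + 11))*(-1 + 4) = (11*(-19))*3 = -209*3 = -627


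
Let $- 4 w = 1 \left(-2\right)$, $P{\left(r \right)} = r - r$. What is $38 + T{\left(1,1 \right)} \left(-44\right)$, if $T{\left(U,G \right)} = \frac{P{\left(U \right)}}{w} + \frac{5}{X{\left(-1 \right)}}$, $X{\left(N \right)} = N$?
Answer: $258$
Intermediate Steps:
$P{\left(r \right)} = 0$
$w = \frac{1}{2}$ ($w = - \frac{1 \left(-2\right)}{4} = \left(- \frac{1}{4}\right) \left(-2\right) = \frac{1}{2} \approx 0.5$)
$T{\left(U,G \right)} = -5$ ($T{\left(U,G \right)} = 0 \frac{1}{\frac{1}{2}} + \frac{5}{-1} = 0 \cdot 2 + 5 \left(-1\right) = 0 - 5 = -5$)
$38 + T{\left(1,1 \right)} \left(-44\right) = 38 - -220 = 38 + 220 = 258$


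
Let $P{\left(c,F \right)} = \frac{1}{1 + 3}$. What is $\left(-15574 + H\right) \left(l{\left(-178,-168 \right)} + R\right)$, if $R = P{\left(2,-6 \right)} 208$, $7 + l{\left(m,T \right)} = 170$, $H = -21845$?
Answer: $-8045085$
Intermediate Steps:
$l{\left(m,T \right)} = 163$ ($l{\left(m,T \right)} = -7 + 170 = 163$)
$P{\left(c,F \right)} = \frac{1}{4}$
$R = 52$ ($R = \frac{1}{4} \cdot 208 = 52$)
$\left(-15574 + H\right) \left(l{\left(-178,-168 \right)} + R\right) = \left(-15574 - 21845\right) \left(163 + 52\right) = \left(-37419\right) 215 = -8045085$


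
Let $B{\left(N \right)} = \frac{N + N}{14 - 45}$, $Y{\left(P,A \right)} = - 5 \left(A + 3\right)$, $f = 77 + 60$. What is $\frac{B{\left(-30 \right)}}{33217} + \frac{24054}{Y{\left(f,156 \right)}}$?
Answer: $- \frac{8256335186}{272877655} \approx -30.257$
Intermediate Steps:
$f = 137$
$Y{\left(P,A \right)} = -15 - 5 A$ ($Y{\left(P,A \right)} = - 5 \left(3 + A\right) = -15 - 5 A$)
$B{\left(N \right)} = - \frac{2 N}{31}$ ($B{\left(N \right)} = \frac{2 N}{-31} = 2 N \left(- \frac{1}{31}\right) = - \frac{2 N}{31}$)
$\frac{B{\left(-30 \right)}}{33217} + \frac{24054}{Y{\left(f,156 \right)}} = \frac{\left(- \frac{2}{31}\right) \left(-30\right)}{33217} + \frac{24054}{-15 - 780} = \frac{60}{31} \cdot \frac{1}{33217} + \frac{24054}{-15 - 780} = \frac{60}{1029727} + \frac{24054}{-795} = \frac{60}{1029727} + 24054 \left(- \frac{1}{795}\right) = \frac{60}{1029727} - \frac{8018}{265} = - \frac{8256335186}{272877655}$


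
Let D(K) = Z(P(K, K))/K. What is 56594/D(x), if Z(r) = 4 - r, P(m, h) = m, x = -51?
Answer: -2886294/55 ≈ -52478.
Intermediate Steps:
D(K) = (4 - K)/K
56594/D(x) = 56594/(((4 - 1*(-51))/(-51))) = 56594/((-(4 + 51)/51)) = 56594/((-1/51*55)) = 56594/(-55/51) = 56594*(-51/55) = -2886294/55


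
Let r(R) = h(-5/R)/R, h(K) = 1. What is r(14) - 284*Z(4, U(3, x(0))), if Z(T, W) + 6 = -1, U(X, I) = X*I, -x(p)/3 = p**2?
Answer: 27833/14 ≈ 1988.1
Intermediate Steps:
x(p) = -3*p**2
U(X, I) = I*X
Z(T, W) = -7 (Z(T, W) = -6 - 1 = -7)
r(R) = 1/R
r(14) - 284*Z(4, U(3, x(0))) = 1/14 - 284*(-7) = 1/14 + 1988 = 27833/14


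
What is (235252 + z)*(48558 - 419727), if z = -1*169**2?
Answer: -76717291779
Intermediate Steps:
z = -28561 (z = -1*28561 = -28561)
(235252 + z)*(48558 - 419727) = (235252 - 28561)*(48558 - 419727) = 206691*(-371169) = -76717291779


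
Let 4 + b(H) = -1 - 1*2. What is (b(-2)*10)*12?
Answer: -840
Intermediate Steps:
b(H) = -7 (b(H) = -4 + (-1 - 1*2) = -4 + (-1 - 2) = -4 - 3 = -7)
(b(-2)*10)*12 = -7*10*12 = -70*12 = -840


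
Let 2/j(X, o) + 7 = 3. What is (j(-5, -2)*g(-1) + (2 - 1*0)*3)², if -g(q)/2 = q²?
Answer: 49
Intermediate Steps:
j(X, o) = -½ (j(X, o) = 2/(-7 + 3) = 2/(-4) = 2*(-¼) = -½)
g(q) = -2*q²
(j(-5, -2)*g(-1) + (2 - 1*0)*3)² = (-(-1)*(-1)² + (2 - 1*0)*3)² = (-(-1) + (2 + 0)*3)² = (-½*(-2) + 2*3)² = (1 + 6)² = 7² = 49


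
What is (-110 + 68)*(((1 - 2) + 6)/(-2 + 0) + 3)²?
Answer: -21/2 ≈ -10.500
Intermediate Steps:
(-110 + 68)*(((1 - 2) + 6)/(-2 + 0) + 3)² = -42*((-1 + 6)/(-2) + 3)² = -42*(5*(-½) + 3)² = -42*(-5/2 + 3)² = -42*(½)² = -42*¼ = -21/2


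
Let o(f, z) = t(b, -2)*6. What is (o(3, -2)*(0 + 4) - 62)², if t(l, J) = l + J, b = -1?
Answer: 17956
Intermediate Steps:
t(l, J) = J + l
o(f, z) = -18 (o(f, z) = (-2 - 1)*6 = -3*6 = -18)
(o(3, -2)*(0 + 4) - 62)² = (-18*(0 + 4) - 62)² = (-18*4 - 62)² = (-72 - 62)² = (-134)² = 17956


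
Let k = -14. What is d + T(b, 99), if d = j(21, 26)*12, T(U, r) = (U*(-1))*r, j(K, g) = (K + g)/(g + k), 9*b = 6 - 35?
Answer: 366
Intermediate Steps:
b = -29/9 (b = (6 - 35)/9 = (⅑)*(-29) = -29/9 ≈ -3.2222)
j(K, g) = (K + g)/(-14 + g) (j(K, g) = (K + g)/(g - 14) = (K + g)/(-14 + g))
T(U, r) = -U*r (T(U, r) = (-U)*r = -U*r)
d = 47 (d = ((21 + 26)/(-14 + 26))*12 = (47/12)*12 = 47)
d + T(b, 99) = 47 - 1*(-29/9)*99 = 47 + 319 = 366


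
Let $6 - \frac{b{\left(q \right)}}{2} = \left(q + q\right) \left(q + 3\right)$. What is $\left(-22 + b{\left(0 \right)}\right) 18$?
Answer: $-180$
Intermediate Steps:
$b{\left(q \right)} = 12 - 4 q \left(3 + q\right)$ ($b{\left(q \right)} = 12 - 2 \left(q + q\right) \left(q + 3\right) = 12 - 2 \cdot 2 q \left(3 + q\right) = 12 - 4 q \left(3 + q\right)$)
$\left(-22 + b{\left(0 \right)}\right) 18 = \left(-22 - \left(-12 + 4 \cdot 0^{2}\right)\right) 18 = \left(-22 + \left(12 + 0 - 0\right)\right) 18 = \left(-22 + \left(12 + 0 + 0\right)\right) 18 = \left(-22 + 12\right) 18 = \left(-10\right) 18 = -180$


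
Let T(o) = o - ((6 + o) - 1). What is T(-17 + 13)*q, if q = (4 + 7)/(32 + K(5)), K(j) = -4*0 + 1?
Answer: -5/3 ≈ -1.6667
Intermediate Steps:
K(j) = 1 (K(j) = 0 + 1 = 1)
T(o) = -5 (T(o) = o - (5 + o) = o + (-5 - o) = -5)
q = ⅓ (q = (4 + 7)/(32 + 1) = 11/33 = 11*(1/33) = ⅓ ≈ 0.33333)
T(-17 + 13)*q = -5*⅓ = -5/3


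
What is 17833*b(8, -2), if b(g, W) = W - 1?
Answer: -53499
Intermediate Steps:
b(g, W) = -1 + W
17833*b(8, -2) = 17833*(-1 - 2) = 17833*(-3) = -53499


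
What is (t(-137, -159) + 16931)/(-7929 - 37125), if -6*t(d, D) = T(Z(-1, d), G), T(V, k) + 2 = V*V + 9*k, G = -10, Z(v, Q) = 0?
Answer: -50839/135162 ≈ -0.37613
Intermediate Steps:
T(V, k) = -2 + V**2 + 9*k (T(V, k) = -2 + (V*V + 9*k) = -2 + (V**2 + 9*k) = -2 + V**2 + 9*k)
t(d, D) = 46/3 (t(d, D) = -(-2 + 0**2 + 9*(-10))/6 = -(-2 + 0 - 90)/6 = -1/6*(-92) = 46/3)
(t(-137, -159) + 16931)/(-7929 - 37125) = (46/3 + 16931)/(-7929 - 37125) = (50839/3)/(-45054) = (50839/3)*(-1/45054) = -50839/135162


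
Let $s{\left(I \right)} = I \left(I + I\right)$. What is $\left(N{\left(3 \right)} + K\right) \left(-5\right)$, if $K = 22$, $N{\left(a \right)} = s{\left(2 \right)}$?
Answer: $-150$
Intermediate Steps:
$s{\left(I \right)} = 2 I^{2}$ ($s{\left(I \right)} = I 2 I = 2 I^{2}$)
$N{\left(a \right)} = 8$ ($N{\left(a \right)} = 2 \cdot 2^{2} = 2 \cdot 4 = 8$)
$\left(N{\left(3 \right)} + K\right) \left(-5\right) = \left(8 + 22\right) \left(-5\right) = 30 \left(-5\right) = -150$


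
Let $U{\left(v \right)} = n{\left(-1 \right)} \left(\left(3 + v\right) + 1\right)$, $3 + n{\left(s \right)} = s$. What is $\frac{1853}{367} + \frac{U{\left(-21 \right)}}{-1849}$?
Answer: $\frac{3401241}{678583} \approx 5.0123$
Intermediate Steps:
$n{\left(s \right)} = -3 + s$
$U{\left(v \right)} = -16 - 4 v$ ($U{\left(v \right)} = \left(-3 - 1\right) \left(\left(3 + v\right) + 1\right) = - 4 \left(4 + v\right) = -16 - 4 v$)
$\frac{1853}{367} + \frac{U{\left(-21 \right)}}{-1849} = \frac{1853}{367} + \frac{-16 - -84}{-1849} = 1853 \cdot \frac{1}{367} + \left(-16 + 84\right) \left(- \frac{1}{1849}\right) = \frac{1853}{367} + 68 \left(- \frac{1}{1849}\right) = \frac{1853}{367} - \frac{68}{1849} = \frac{3401241}{678583}$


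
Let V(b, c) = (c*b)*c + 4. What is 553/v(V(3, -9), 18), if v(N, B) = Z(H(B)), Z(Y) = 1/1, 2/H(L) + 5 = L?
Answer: 553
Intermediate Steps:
H(L) = 2/(-5 + L)
Z(Y) = 1
V(b, c) = 4 + b*c**2 (V(b, c) = (b*c)*c + 4 = b*c**2 + 4 = 4 + b*c**2)
v(N, B) = 1
553/v(V(3, -9), 18) = 553/1 = 553*1 = 553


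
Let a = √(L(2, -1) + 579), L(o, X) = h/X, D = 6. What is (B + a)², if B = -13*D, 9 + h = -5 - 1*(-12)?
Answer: (78 - √581)² ≈ 2904.8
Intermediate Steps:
h = -2 (h = -9 + (-5 - 1*(-12)) = -9 + (-5 + 12) = -9 + 7 = -2)
L(o, X) = -2/X
B = -78 (B = -13*6 = -78)
a = √581 (a = √(-2/(-1) + 579) = √(-2*(-1) + 579) = √(2 + 579) = √581 ≈ 24.104)
(B + a)² = (-78 + √581)²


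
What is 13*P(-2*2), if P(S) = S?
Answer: -52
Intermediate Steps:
13*P(-2*2) = 13*(-2*2) = 13*(-4) = -52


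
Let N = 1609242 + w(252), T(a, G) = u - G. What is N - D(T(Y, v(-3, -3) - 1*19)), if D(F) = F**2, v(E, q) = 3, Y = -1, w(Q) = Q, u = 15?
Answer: 1608533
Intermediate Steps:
T(a, G) = 15 - G
N = 1609494 (N = 1609242 + 252 = 1609494)
N - D(T(Y, v(-3, -3) - 1*19)) = 1609494 - (15 - (3 - 1*19))**2 = 1609494 - (15 - (3 - 19))**2 = 1609494 - (15 - 1*(-16))**2 = 1609494 - (15 + 16)**2 = 1609494 - 1*31**2 = 1609494 - 1*961 = 1609494 - 961 = 1608533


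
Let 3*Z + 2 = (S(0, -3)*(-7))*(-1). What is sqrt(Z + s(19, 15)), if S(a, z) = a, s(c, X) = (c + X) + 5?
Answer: sqrt(345)/3 ≈ 6.1914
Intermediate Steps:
s(c, X) = 5 + X + c (s(c, X) = (X + c) + 5 = 5 + X + c)
Z = -2/3 (Z = -2/3 + ((0*(-7))*(-1))/3 = -2/3 + (0*(-1))/3 = -2/3 + (1/3)*0 = -2/3 + 0 = -2/3 ≈ -0.66667)
sqrt(Z + s(19, 15)) = sqrt(-2/3 + (5 + 15 + 19)) = sqrt(-2/3 + 39) = sqrt(115/3) = sqrt(345)/3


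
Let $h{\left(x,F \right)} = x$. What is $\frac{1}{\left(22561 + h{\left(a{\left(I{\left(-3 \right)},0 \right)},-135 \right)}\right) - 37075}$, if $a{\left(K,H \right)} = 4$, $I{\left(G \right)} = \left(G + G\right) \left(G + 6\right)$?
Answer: $- \frac{1}{14510} \approx -6.8918 \cdot 10^{-5}$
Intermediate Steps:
$I{\left(G \right)} = 2 G \left(6 + G\right)$
$\frac{1}{\left(22561 + h{\left(a{\left(I{\left(-3 \right)},0 \right)},-135 \right)}\right) - 37075} = \frac{1}{\left(22561 + 4\right) - 37075} = \frac{1}{22565 - 37075} = \frac{1}{-14510} = - \frac{1}{14510}$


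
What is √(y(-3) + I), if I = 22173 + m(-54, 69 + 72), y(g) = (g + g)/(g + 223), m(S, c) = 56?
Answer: √268970570/110 ≈ 149.09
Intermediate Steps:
y(g) = 2*g/(223 + g) (y(g) = (2*g)/(223 + g) = 2*g/(223 + g))
I = 22229 (I = 22173 + 56 = 22229)
√(y(-3) + I) = √(2*(-3)/(223 - 3) + 22229) = √(2*(-3)/220 + 22229) = √(2*(-3)*(1/220) + 22229) = √(-3/110 + 22229) = √(2445187/110) = √268970570/110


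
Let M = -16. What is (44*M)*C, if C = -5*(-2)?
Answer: -7040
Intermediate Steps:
C = 10
(44*M)*C = (44*(-16))*10 = -704*10 = -7040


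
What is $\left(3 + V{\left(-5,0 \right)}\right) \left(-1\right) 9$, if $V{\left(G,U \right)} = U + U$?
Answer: $-27$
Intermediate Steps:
$V{\left(G,U \right)} = 2 U$
$\left(3 + V{\left(-5,0 \right)}\right) \left(-1\right) 9 = \left(3 + 2 \cdot 0\right) \left(-1\right) 9 = \left(3 + 0\right) \left(-1\right) 9 = 3 \left(-1\right) 9 = \left(-3\right) 9 = -27$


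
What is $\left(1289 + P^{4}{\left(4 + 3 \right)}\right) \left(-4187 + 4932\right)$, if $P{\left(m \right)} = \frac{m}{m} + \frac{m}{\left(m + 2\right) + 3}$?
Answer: $\frac{20009973625}{20736} \approx 9.6499 \cdot 10^{5}$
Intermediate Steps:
$P{\left(m \right)} = 1 + \frac{m}{5 + m}$ ($P{\left(m \right)} = 1 + \frac{m}{\left(2 + m\right) + 3} = 1 + \frac{m}{5 + m}$)
$\left(1289 + P^{4}{\left(4 + 3 \right)}\right) \left(-4187 + 4932\right) = \left(1289 + \left(\frac{5 + 2 \left(4 + 3\right)}{5 + \left(4 + 3\right)}\right)^{4}\right) \left(-4187 + 4932\right) = \left(1289 + \left(\frac{5 + 2 \cdot 7}{5 + 7}\right)^{4}\right) 745 = \left(1289 + \left(\frac{5 + 14}{12}\right)^{4}\right) 745 = \left(1289 + \left(\frac{1}{12} \cdot 19\right)^{4}\right) 745 = \left(1289 + \left(\frac{19}{12}\right)^{4}\right) 745 = \left(1289 + \frac{130321}{20736}\right) 745 = \frac{26859025}{20736} \cdot 745 = \frac{20009973625}{20736}$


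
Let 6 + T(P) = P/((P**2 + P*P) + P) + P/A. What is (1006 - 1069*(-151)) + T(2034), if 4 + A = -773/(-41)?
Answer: 134272341198/826007 ≈ 1.6256e+5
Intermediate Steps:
A = 609/41 (A = -4 - 773/(-41) = -4 - 773*(-1/41) = -4 + 773/41 = 609/41 ≈ 14.854)
T(P) = -6 + 41*P/609 + P/(P + 2*P**2) (T(P) = -6 + (P/((P**2 + P*P) + P) + P/(609/41)) = -6 + (P/((P**2 + P**2) + P) + P*(41/609)) = -6 + (P/(2*P**2 + P) + 41*P/609) = -6 + (P/(P + 2*P**2) + 41*P/609) = -6 + (41*P/609 + P/(P + 2*P**2)) = -6 + 41*P/609 + P/(P + 2*P**2))
(1006 - 1069*(-151)) + T(2034) = (1006 - 1069*(-151)) + (-3045 - 7267*2034 + 82*2034**2)/(609*(1 + 2*2034)) = (1006 + 161419) + (-3045 - 14781078 + 82*4137156)/(609*(1 + 4068)) = 162425 + (1/609)*(-3045 - 14781078 + 339246792)/4069 = 162425 + (1/609)*(1/4069)*324462669 = 162425 + 108154223/826007 = 134272341198/826007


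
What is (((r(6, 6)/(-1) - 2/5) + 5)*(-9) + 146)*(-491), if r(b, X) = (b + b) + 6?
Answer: -654503/5 ≈ -1.3090e+5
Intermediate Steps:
r(b, X) = 6 + 2*b (r(b, X) = 2*b + 6 = 6 + 2*b)
(((r(6, 6)/(-1) - 2/5) + 5)*(-9) + 146)*(-491) = ((((6 + 2*6)/(-1) - 2/5) + 5)*(-9) + 146)*(-491) = ((((6 + 12)*(-1) - 2*1/5) + 5)*(-9) + 146)*(-491) = (((18*(-1) - 2/5) + 5)*(-9) + 146)*(-491) = (((-18 - 2/5) + 5)*(-9) + 146)*(-491) = ((-92/5 + 5)*(-9) + 146)*(-491) = (-67/5*(-9) + 146)*(-491) = (603/5 + 146)*(-491) = (1333/5)*(-491) = -654503/5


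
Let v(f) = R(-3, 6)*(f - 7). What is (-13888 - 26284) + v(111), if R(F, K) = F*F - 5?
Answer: -39756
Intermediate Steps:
R(F, K) = -5 + F² (R(F, K) = F² - 5 = -5 + F²)
v(f) = -28 + 4*f (v(f) = (-5 + (-3)²)*(f - 7) = (-5 + 9)*(-7 + f) = 4*(-7 + f) = -28 + 4*f)
(-13888 - 26284) + v(111) = (-13888 - 26284) + (-28 + 4*111) = -40172 + (-28 + 444) = -40172 + 416 = -39756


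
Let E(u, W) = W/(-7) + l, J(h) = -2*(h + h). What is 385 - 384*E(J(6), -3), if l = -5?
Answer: 14983/7 ≈ 2140.4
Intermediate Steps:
J(h) = -4*h
E(u, W) = -5 - W/7 (E(u, W) = W/(-7) - 5 = W*(-1/7) - 5 = -W/7 - 5 = -5 - W/7)
385 - 384*E(J(6), -3) = 385 - 384*(-5 - 1/7*(-3)) = 385 - 384*(-5 + 3/7) = 385 - 384*(-32/7) = 385 + 12288/7 = 14983/7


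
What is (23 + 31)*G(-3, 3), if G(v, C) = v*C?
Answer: -486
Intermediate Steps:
G(v, C) = C*v
(23 + 31)*G(-3, 3) = (23 + 31)*(3*(-3)) = 54*(-9) = -486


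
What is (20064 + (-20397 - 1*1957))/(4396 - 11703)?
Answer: 2290/7307 ≈ 0.31340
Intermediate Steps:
(20064 + (-20397 - 1*1957))/(4396 - 11703) = (20064 + (-20397 - 1957))/(-7307) = (20064 - 22354)*(-1/7307) = -2290*(-1/7307) = 2290/7307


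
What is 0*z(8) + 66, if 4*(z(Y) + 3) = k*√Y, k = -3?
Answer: 66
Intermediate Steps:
z(Y) = -3 - 3*√Y/4 (z(Y) = -3 + (-3*√Y)/4 = -3 - 3*√Y/4)
0*z(8) + 66 = 0*(-3 - 3*√2/2) + 66 = 0 + 66 = 66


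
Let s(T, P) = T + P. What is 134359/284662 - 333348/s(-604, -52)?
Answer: 11872455985/23342284 ≈ 508.62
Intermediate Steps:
s(T, P) = P + T
134359/284662 - 333348/s(-604, -52) = 134359/284662 - 333348/(-52 - 604) = 134359*(1/284662) - 333348/(-656) = 134359/284662 - 333348*(-1/656) = 134359/284662 + 83337/164 = 11872455985/23342284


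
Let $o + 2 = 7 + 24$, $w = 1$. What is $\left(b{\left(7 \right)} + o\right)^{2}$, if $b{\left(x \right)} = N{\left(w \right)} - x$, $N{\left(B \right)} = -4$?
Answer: $324$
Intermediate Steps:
$o = 29$ ($o = -2 + \left(7 + 24\right) = -2 + 31 = 29$)
$b{\left(x \right)} = -4 - x$
$\left(b{\left(7 \right)} + o\right)^{2} = \left(\left(-4 - 7\right) + 29\right)^{2} = \left(-11 + 29\right)^{2} = 18^{2} = 324$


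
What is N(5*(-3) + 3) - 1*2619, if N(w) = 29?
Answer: -2590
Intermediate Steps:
N(5*(-3) + 3) - 1*2619 = 29 - 1*2619 = 29 - 2619 = -2590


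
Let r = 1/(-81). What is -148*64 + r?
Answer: -767233/81 ≈ -9472.0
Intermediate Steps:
r = -1/81 ≈ -0.012346
-148*64 + r = -148*64 - 1/81 = -9472 - 1/81 = -767233/81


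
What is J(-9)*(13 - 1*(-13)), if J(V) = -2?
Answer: -52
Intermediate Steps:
J(-9)*(13 - 1*(-13)) = -2*(13 - 1*(-13)) = -2*(13 + 13) = -2*26 = -52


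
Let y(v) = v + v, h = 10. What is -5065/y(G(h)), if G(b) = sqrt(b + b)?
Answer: -1013*sqrt(5)/4 ≈ -566.28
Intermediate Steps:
G(b) = sqrt(2)*sqrt(b) (G(b) = sqrt(2*b) = sqrt(2)*sqrt(b))
y(v) = 2*v
-5065/y(G(h)) = -5065*sqrt(5)/20 = -1013*sqrt(5)/4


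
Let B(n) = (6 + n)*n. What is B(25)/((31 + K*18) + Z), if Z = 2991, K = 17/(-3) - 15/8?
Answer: 620/2309 ≈ 0.26851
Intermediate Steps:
K = -181/24 (K = 17*(-1/3) - 15*1/8 = -17/3 - 15/8 = -181/24 ≈ -7.5417)
B(n) = n*(6 + n)
B(25)/((31 + K*18) + Z) = (25*(6 + 25))/((31 - 181/24*18) + 2991) = (25*31)/((31 - 543/4) + 2991) = 775/(-419/4 + 2991) = 775/(11545/4) = 775*(4/11545) = 620/2309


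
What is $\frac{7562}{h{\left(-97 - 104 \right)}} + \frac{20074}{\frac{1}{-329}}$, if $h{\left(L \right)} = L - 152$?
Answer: $- \frac{2331341700}{353} \approx -6.6044 \cdot 10^{6}$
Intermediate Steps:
$h{\left(L \right)} = -152 + L$
$\frac{7562}{h{\left(-97 - 104 \right)}} + \frac{20074}{\frac{1}{-329}} = \frac{7562}{-152 - 201} + \frac{20074}{\frac{1}{-329}} = \frac{7562}{-152 - 201} + \frac{20074}{- \frac{1}{329}} = \frac{7562}{-152 - 201} + 20074 \left(-329\right) = \frac{7562}{-353} - 6604346 = 7562 \left(- \frac{1}{353}\right) - 6604346 = - \frac{7562}{353} - 6604346 = - \frac{2331341700}{353}$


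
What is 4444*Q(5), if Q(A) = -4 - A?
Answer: -39996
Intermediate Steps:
4444*Q(5) = 4444*(-4 - 1*5) = 4444*(-4 - 5) = 4444*(-9) = -39996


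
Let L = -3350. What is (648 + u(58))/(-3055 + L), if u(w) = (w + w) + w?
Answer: -274/2135 ≈ -0.12834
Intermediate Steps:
u(w) = 3*w (u(w) = 2*w + w = 3*w)
(648 + u(58))/(-3055 + L) = (648 + 3*58)/(-3055 - 3350) = (648 + 174)/(-6405) = 822*(-1/6405) = -274/2135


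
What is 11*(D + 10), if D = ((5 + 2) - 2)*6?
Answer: 440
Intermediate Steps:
D = 30 (D = (7 - 2)*6 = 5*6 = 30)
11*(D + 10) = 11*(30 + 10) = 11*40 = 440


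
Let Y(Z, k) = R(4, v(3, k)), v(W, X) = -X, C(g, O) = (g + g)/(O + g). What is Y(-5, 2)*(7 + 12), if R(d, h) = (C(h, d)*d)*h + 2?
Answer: 342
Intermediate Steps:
C(g, O) = 2*g/(O + g) (C(g, O) = (2*g)/(O + g) = 2*g/(O + g))
R(d, h) = 2 + 2*d*h**2/(d + h) (R(d, h) = ((2*h/(d + h))*d)*h + 2 = (2*d*h/(d + h))*h + 2 = 2*d*h**2/(d + h) + 2 = 2 + 2*d*h**2/(d + h))
Y(Z, k) = 2*(4 - k + 4*k**2)/(4 - k) (Y(Z, k) = 2*(4 - k + 4*(-k)**2)/(4 - k) = 2*(4 - k + 4*k**2)/(4 - k))
Y(-5, 2)*(7 + 12) = (2*(-4 + 2 - 4*2**2)/(-4 + 2))*(7 + 12) = (2*(-4 + 2 - 4*4)/(-2))*19 = (2*(-1/2)*(-4 + 2 - 16))*19 = (2*(-1/2)*(-18))*19 = 18*19 = 342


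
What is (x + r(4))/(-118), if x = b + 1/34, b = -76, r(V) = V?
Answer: 2447/4012 ≈ 0.60992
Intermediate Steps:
x = -2583/34 (x = -76 + 1/34 = -2583/34 ≈ -75.971)
(x + r(4))/(-118) = (-2583/34 + 4)/(-118) = -2447/34*(-1/118) = 2447/4012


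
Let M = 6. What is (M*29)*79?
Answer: 13746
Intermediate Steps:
(M*29)*79 = (6*29)*79 = 174*79 = 13746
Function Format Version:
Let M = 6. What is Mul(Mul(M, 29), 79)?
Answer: 13746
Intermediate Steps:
Mul(Mul(M, 29), 79) = Mul(Mul(6, 29), 79) = Mul(174, 79) = 13746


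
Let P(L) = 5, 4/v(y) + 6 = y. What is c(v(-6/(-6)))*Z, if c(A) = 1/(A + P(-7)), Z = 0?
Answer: 0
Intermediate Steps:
v(y) = 4/(-6 + y)
c(A) = 1/(5 + A) (c(A) = 1/(A + 5) = 1/(5 + A))
c(v(-6/(-6)))*Z = 0/(5 + 4/(-6 - 6/(-6))) = 0/(5 + 4/(-6 - 6*(-⅙))) = 0/(5 + 4/(-6 + 1)) = 0/(5 + 4/(-5)) = 0/(5 + 4*(-⅕)) = 0/(5 - ⅘) = 0/(21/5) = (5/21)*0 = 0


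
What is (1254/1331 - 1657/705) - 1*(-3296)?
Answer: 281045153/85305 ≈ 3294.6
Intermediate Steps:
(1254/1331 - 1657/705) - 1*(-3296) = (1254*(1/1331) - 1657*1/705) + 3296 = (114/121 - 1657/705) + 3296 = -120127/85305 + 3296 = 281045153/85305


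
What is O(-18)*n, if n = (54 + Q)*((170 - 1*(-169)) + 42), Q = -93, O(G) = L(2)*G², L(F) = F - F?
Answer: 0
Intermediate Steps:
L(F) = 0
O(G) = 0 (O(G) = 0*G² = 0)
n = -14859 (n = (54 - 93)*((170 - 1*(-169)) + 42) = -39*((170 + 169) + 42) = -39*(339 + 42) = -39*381 = -14859)
O(-18)*n = 0*(-14859) = 0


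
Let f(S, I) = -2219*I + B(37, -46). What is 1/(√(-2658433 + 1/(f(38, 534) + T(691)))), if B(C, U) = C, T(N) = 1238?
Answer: -3*I*√103463039685734834/1573355023772 ≈ -0.00061332*I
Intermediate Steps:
f(S, I) = 37 - 2219*I (f(S, I) = -2219*I + 37 = 37 - 2219*I)
1/(√(-2658433 + 1/(f(38, 534) + T(691)))) = 1/(√(-2658433 + 1/((37 - 2219*534) + 1238))) = 1/(√(-2658433 + 1/((37 - 1184946) + 1238))) = 1/(√(-2658433 + 1/(-1184909 + 1238))) = 1/(√(-2658433 + 1/(-1183671))) = 1/(√(-2658433 - 1/1183671)) = 1/(√(-3146710047544/1183671)) = 1/(2*I*√103463039685734834/394557) = -3*I*√103463039685734834/1573355023772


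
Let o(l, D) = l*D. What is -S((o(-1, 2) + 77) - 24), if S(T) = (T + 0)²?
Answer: -2601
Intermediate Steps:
o(l, D) = D*l
S(T) = T²
-S((o(-1, 2) + 77) - 24) = -((2*(-1) + 77) - 24)² = -((-2 + 77) - 24)² = -(75 - 24)² = -1*51² = -1*2601 = -2601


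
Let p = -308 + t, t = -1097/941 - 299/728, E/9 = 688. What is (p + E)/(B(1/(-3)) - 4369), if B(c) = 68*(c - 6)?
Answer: -929940567/758769704 ≈ -1.2256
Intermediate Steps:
E = 6192 (E = 9*688 = 6192)
t = -83075/52696 (t = -1097*1/941 - 299*1/728 = -1097/941 - 23/56 = -83075/52696 ≈ -1.5765)
B(c) = -408 + 68*c (B(c) = 68*(-6 + c) = -408 + 68*c)
p = -16313443/52696 (p = -308 - 83075/52696 = -16313443/52696 ≈ -309.58)
(p + E)/(B(1/(-3)) - 4369) = (-16313443/52696 + 6192)/((-408 + 68/(-3)) - 4369) = 309980189/(52696*((-408 + 68*(-1/3)) - 4369)) = 309980189/(52696*((-408 - 68/3) - 4369)) = 309980189/(52696*(-1292/3 - 4369)) = 309980189/(52696*(-14399/3)) = (309980189/52696)*(-3/14399) = -929940567/758769704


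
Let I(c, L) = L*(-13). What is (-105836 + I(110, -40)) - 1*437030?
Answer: -542346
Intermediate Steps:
I(c, L) = -13*L
(-105836 + I(110, -40)) - 1*437030 = (-105836 - 13*(-40)) - 1*437030 = (-105836 + 520) - 437030 = -105316 - 437030 = -542346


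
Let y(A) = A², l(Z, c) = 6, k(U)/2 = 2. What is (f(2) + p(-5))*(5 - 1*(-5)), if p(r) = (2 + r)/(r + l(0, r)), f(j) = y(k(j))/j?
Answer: 50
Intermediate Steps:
k(U) = 4 (k(U) = 2*2 = 4)
f(j) = 16/j (f(j) = 4²/j = 16/j)
p(r) = (2 + r)/(6 + r) (p(r) = (2 + r)/(r + 6) = (2 + r)/(6 + r))
(f(2) + p(-5))*(5 - 1*(-5)) = (16/2 + (2 - 5)/(6 - 5))*(5 - 1*(-5)) = (16*(½) - 3/1)*(5 + 5) = (8 + 1*(-3))*10 = (8 - 3)*10 = 5*10 = 50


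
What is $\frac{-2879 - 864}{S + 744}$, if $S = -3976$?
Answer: $\frac{3743}{3232} \approx 1.1581$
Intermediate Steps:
$\frac{-2879 - 864}{S + 744} = \frac{-2879 - 864}{-3976 + 744} = - \frac{3743}{-3232} = \left(-3743\right) \left(- \frac{1}{3232}\right) = \frac{3743}{3232}$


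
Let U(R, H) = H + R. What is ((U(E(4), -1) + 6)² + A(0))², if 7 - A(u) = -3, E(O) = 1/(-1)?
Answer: 676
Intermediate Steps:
E(O) = -1
A(u) = 10 (A(u) = 7 - 1*(-3) = 7 + 3 = 10)
((U(E(4), -1) + 6)² + A(0))² = (((-1 - 1) + 6)² + 10)² = ((-2 + 6)² + 10)² = (4² + 10)² = (16 + 10)² = 26² = 676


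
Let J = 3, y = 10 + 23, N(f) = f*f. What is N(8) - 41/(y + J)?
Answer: 2263/36 ≈ 62.861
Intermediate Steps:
N(f) = f²
y = 33
N(8) - 41/(y + J) = 8² - 41/(33 + 3) = 64 - 41/36 = 2263/36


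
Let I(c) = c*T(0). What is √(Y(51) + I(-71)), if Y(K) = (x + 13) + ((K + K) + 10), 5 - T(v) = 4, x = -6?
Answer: 4*√3 ≈ 6.9282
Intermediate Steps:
T(v) = 1 (T(v) = 5 - 1*4 = 5 - 4 = 1)
I(c) = c (I(c) = c*1 = c)
Y(K) = 17 + 2*K (Y(K) = (-6 + 13) + ((K + K) + 10) = 7 + (2*K + 10) = 7 + (10 + 2*K) = 17 + 2*K)
√(Y(51) + I(-71)) = √((17 + 2*51) - 71) = √((17 + 102) - 71) = √(119 - 71) = √48 = 4*√3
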